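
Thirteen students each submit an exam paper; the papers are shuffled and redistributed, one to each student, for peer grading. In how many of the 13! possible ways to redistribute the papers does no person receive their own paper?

2290792932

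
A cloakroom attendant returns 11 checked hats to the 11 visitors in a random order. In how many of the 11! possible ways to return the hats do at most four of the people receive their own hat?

# with exactly i fixed is C(11,i)·!(11-i); sum over i=0..4:
  i=0: C(11,0)·!11 = 1·14684570 = 14684570
  i=1: C(11,1)·!10 = 11·1334961 = 14684571
  i=2: C(11,2)·!9 = 55·133496 = 7342280
  i=3: C(11,3)·!8 = 165·14833 = 2447445
  i=4: C(11,4)·!7 = 330·1854 = 611820
Total = 39770686.

39770686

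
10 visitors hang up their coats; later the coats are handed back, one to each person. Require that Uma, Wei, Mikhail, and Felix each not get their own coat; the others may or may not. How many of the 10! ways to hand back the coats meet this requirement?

2399760

Inclusion-exclusion on the 4 forbidden self-matches:
Σ_{j=0}^{4} (-1)^j C(4,j)(10-j)!
= C(4,0)·10! - C(4,1)·9! + C(4,2)·8! - C(4,3)·7! + C(4,4)·6!
= 3628800 - 1451520 + 241920 - 20160 + 720
= 2399760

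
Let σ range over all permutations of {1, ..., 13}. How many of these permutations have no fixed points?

2290792932

By inclusion-exclusion, !13 = Σ (-1)^k · 13!/k! for k=0..13
= 13! - 13!/1! + 13!/2! - 13!/3! + 13!/4! - 13!/5! + 13!/6! - 13!/7! + 13!/8! - 13!/9! + 13!/10! - 13!/11! + 13!/12! - 13!/13!
= 6227020800 - 6227020800 + 3113510400 - 1037836800 + 259459200 - 51891840 + 8648640 - 1235520 + 154440 - 17160 + 1716 - 156 + 13 - 1
= 2290792932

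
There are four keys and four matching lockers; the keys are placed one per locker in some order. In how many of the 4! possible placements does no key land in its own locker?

9

!4 is the nearest integer to 4!/e.
4! = 24, and 24/e ≈ 8.83, so !4 = 9.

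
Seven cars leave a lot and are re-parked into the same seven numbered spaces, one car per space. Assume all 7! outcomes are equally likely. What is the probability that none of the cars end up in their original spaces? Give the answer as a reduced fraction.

103/280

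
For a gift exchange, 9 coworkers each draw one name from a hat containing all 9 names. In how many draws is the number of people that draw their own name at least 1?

# with exactly i fixed is C(9,i)·!(9-i); sum over i=1..9:
  i=1: C(9,1)·!8 = 9·14833 = 133497
  i=2: C(9,2)·!7 = 36·1854 = 66744
  i=3: C(9,3)·!6 = 84·265 = 22260
  i=4: C(9,4)·!5 = 126·44 = 5544
  i=5: C(9,5)·!4 = 126·9 = 1134
  i=6: C(9,6)·!3 = 84·2 = 168
  i=7: C(9,7)·!2 = 36·1 = 36
  i=8: C(9,8)·!1 = 9·0 = 0
  i=9: C(9,9)·!0 = 1·1 = 1
Total = 229384.

229384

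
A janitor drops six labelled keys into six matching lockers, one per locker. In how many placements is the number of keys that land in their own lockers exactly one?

Pick the single fixed position: C(6,1) = 6 ways.
The remaining 5 must be deranged: !5 = 44.
Total: 6 × 44 = 264.

264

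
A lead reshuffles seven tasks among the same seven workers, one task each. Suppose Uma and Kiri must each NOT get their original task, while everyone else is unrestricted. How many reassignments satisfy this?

Let A_j be the event that the j-th constrained one is fixed. By inclusion-exclusion over the 2 events:
Σ_{j=0}^{2} (-1)^j C(2,j)(7-j)!
= C(2,0)·7! - C(2,1)·6! + C(2,2)·5!
= 5040 - 1440 + 120
= 3720

3720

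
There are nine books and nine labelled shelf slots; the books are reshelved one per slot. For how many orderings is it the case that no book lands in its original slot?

133496

The subfactorial !9 = [9!/e] (nearest integer).
9! = 362880, and 362880/e ≈ 133496.09, so !9 = 133496.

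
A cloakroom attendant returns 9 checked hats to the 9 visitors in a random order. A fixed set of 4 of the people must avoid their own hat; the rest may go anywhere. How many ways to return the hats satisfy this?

Let A_j be the event that the j-th constrained one is fixed. By inclusion-exclusion over the 4 events:
Σ_{j=0}^{4} (-1)^j C(4,j)(9-j)!
= C(4,0)·9! - C(4,1)·8! + C(4,2)·7! - C(4,3)·6! + C(4,4)·5!
= 362880 - 161280 + 30240 - 2880 + 120
= 229080

229080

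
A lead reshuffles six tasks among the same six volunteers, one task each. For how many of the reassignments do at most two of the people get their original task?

# with exactly i fixed is C(6,i)·!(6-i); sum over i=0..2:
  i=0: C(6,0)·!6 = 1·265 = 265
  i=1: C(6,1)·!5 = 6·44 = 264
  i=2: C(6,2)·!4 = 15·9 = 135
Total = 664.

664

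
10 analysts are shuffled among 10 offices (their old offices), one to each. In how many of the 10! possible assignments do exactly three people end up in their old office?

222480

Choose which 3 of the 10 are fixed: C(10,3) = 120.
The remaining 7 must be deranged: !7 = 1854.
Total: 120 × 1854 = 222480.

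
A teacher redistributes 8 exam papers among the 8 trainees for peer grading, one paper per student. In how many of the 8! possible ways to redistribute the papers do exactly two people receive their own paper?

Choose which 2 of the 8 are fixed: C(8,2) = 28.
The remaining 6 must be deranged: !6 = 265.
Total: 28 × 265 = 7420.

7420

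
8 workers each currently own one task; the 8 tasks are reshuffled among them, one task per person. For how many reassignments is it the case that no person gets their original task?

14833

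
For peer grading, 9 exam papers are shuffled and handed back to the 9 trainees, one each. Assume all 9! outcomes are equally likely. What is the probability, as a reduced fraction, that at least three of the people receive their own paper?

Favorable outcomes: Σ_{i≥3} C(9,i)·!(9-i) = 84·265 + 126·44 + 126·9 + 84·2 + 36·1 + 9·0 + 1·1 = 29143.
Total outcomes: 9! = 362880.
Probability = 29143/362880 = 29143/362880.

29143/362880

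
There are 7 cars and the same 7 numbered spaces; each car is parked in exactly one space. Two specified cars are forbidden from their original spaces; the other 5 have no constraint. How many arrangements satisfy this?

3720

Inclusion-exclusion on the 2 forbidden self-matches:
Σ_{j=0}^{2} (-1)^j C(2,j)(7-j)!
= C(2,0)·7! - C(2,1)·6! + C(2,2)·5!
= 5040 - 1440 + 120
= 3720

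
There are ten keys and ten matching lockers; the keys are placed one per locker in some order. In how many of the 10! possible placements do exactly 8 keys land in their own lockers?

Choose which 8 of the 10 are fixed: C(10,8) = 45.
The remaining 2 must be deranged: !2 = 1.
Total: 45 × 1 = 45.

45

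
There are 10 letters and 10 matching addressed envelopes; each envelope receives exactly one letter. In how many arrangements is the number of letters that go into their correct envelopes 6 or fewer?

# with exactly i fixed is C(10,i)·!(10-i); sum over i=0..6:
  i=0: C(10,0)·!10 = 1·1334961 = 1334961
  i=1: C(10,1)·!9 = 10·133496 = 1334960
  i=2: C(10,2)·!8 = 45·14833 = 667485
  i=3: C(10,3)·!7 = 120·1854 = 222480
  i=4: C(10,4)·!6 = 210·265 = 55650
  i=5: C(10,5)·!5 = 252·44 = 11088
  i=6: C(10,6)·!4 = 210·9 = 1890
Total = 3628514.

3628514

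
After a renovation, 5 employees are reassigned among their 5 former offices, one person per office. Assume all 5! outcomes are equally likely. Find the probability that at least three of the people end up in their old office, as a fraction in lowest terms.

11/120

Favorable outcomes: Σ_{i≥3} C(5,i)·!(5-i) = 10·1 + 5·0 + 1·1 = 11.
Total outcomes: 5! = 120.
Probability = 11/120 = 11/120.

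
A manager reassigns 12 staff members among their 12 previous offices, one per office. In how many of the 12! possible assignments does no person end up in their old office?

Recurrence: !12 = 11·(!11 + !10).
!12 = 11·(14684570 + 1334961) = 11·16019531 = 176214841

176214841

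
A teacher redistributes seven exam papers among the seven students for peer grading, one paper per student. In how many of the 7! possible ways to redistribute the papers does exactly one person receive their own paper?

1855

Choose which one of the 7 is fixed: C(7,1) = 7.
The other 6 form a derangement: !6 = 265.
Total: 7 × 265 = 1855.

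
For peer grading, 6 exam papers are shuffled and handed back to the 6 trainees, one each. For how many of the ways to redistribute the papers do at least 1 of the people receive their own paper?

455

# with exactly i fixed is C(6,i)·!(6-i); sum over i=1..6:
  i=1: C(6,1)·!5 = 6·44 = 264
  i=2: C(6,2)·!4 = 15·9 = 135
  i=3: C(6,3)·!3 = 20·2 = 40
  i=4: C(6,4)·!2 = 15·1 = 15
  i=5: C(6,5)·!1 = 6·0 = 0
  i=6: C(6,6)·!0 = 1·1 = 1
Total = 455.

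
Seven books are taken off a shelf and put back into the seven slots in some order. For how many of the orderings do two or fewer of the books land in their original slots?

4633

# with exactly i fixed is C(7,i)·!(7-i); sum over i=0..2:
  i=0: C(7,0)·!7 = 1·1854 = 1854
  i=1: C(7,1)·!6 = 7·265 = 1855
  i=2: C(7,2)·!5 = 21·44 = 924
Total = 4633.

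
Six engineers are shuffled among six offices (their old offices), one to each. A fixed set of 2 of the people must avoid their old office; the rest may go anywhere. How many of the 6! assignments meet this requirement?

504

Let A_j be the event that the j-th constrained one is fixed. By inclusion-exclusion over the 2 events:
Σ_{j=0}^{2} (-1)^j C(2,j)(6-j)!
= C(2,0)·6! - C(2,1)·5! + C(2,2)·4!
= 720 - 240 + 24
= 504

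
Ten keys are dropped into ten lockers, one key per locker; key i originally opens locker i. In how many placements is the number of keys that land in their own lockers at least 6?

# with exactly i fixed is C(10,i)·!(10-i); sum over i=6..10:
  i=6: C(10,6)·!4 = 210·9 = 1890
  i=7: C(10,7)·!3 = 120·2 = 240
  i=8: C(10,8)·!2 = 45·1 = 45
  i=9: C(10,9)·!1 = 10·0 = 0
  i=10: C(10,10)·!0 = 1·1 = 1
Total = 2176.

2176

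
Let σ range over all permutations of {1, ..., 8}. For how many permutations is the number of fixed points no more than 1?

# with exactly i fixed is C(8,i)·!(8-i); sum over i=0..1:
  i=0: C(8,0)·!8 = 1·14833 = 14833
  i=1: C(8,1)·!7 = 8·1854 = 14832
Total = 29665.

29665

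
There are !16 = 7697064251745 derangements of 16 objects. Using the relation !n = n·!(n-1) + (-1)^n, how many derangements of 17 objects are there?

130850092279664

!17 = 17·7697064251745 - 1 = 130850092279664.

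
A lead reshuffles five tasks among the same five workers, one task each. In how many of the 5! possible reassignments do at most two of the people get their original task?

Sum C(5,i)·!(5-i) for i = 0..2:
  i=0: C(5,0)·!5 = 1·44 = 44
  i=1: C(5,1)·!4 = 5·9 = 45
  i=2: C(5,2)·!3 = 10·2 = 20
Total = 109.

109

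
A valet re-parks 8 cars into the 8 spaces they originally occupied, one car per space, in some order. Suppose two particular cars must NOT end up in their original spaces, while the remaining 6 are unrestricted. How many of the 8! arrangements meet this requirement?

30960

Let A_j be the event that the j-th constrained one is fixed. By inclusion-exclusion over the 2 events:
Σ_{j=0}^{2} (-1)^j C(2,j)(8-j)!
= C(2,0)·8! - C(2,1)·7! + C(2,2)·6!
= 40320 - 10080 + 720
= 30960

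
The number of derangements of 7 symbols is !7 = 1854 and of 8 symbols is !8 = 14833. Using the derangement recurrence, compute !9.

!9 = (9-1)·(!8 + !7) = 8·(14833 + 1854) = 8·16687 = 133496.

133496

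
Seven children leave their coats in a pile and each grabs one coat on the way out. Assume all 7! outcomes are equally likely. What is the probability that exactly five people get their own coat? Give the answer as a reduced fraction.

Favorable outcomes: C(7,5)·!2 = 21·1 = 21.
Total outcomes: 7! = 5040.
Probability = 21/5040 = 1/240.

1/240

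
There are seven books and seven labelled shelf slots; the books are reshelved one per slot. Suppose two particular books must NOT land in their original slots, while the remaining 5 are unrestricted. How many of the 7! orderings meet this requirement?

3720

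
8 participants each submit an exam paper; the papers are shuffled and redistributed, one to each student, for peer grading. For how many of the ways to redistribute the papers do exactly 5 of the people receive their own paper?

112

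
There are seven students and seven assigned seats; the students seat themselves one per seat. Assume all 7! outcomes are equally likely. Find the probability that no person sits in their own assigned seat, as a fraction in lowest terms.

103/280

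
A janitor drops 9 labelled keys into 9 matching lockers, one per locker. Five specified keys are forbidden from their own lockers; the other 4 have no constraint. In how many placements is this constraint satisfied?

Inclusion-exclusion on the 5 forbidden self-matches:
Σ_{j=0}^{5} (-1)^j C(5,j)(9-j)!
= C(5,0)·9! - C(5,1)·8! + C(5,2)·7! - C(5,3)·6! + C(5,4)·5! - C(5,5)·4!
= 362880 - 201600 + 50400 - 7200 + 600 - 24
= 205056

205056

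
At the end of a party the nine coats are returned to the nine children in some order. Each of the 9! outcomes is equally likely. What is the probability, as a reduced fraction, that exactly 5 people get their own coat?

Favorable outcomes: C(9,5)·!4 = 126·9 = 1134.
Total outcomes: 9! = 362880.
Probability = 1134/362880 = 1/320.

1/320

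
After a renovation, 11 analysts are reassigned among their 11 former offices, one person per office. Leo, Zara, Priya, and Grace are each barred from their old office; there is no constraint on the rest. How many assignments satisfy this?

27422640

Inclusion-exclusion on the 4 forbidden self-matches:
Σ_{j=0}^{4} (-1)^j C(4,j)(11-j)!
= C(4,0)·11! - C(4,1)·10! + C(4,2)·9! - C(4,3)·8! + C(4,4)·7!
= 39916800 - 14515200 + 2177280 - 161280 + 5040
= 27422640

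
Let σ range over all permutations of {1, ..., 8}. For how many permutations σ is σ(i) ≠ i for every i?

The subfactorial !8 = [8!/e] (nearest integer).
8! = 40320, and 40320/e ≈ 14832.90, so !8 = 14833.

14833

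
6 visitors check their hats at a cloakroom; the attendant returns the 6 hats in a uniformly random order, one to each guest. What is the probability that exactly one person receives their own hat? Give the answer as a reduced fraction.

Favorable outcomes: C(6,1)·!5 = 6·44 = 264.
Total outcomes: 6! = 720.
Probability = 264/720 = 11/30.

11/30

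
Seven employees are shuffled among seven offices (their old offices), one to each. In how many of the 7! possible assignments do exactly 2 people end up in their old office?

Pick the 2 fixed positions: C(7,2) = 21 ways.
The remaining 5 must be deranged: !5 = 44.
Total: 21 × 44 = 924.

924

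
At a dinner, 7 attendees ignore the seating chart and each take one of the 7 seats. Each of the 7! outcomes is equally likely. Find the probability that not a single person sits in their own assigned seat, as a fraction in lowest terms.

103/280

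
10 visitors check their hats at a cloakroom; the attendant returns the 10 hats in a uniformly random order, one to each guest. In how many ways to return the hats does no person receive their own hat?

1334961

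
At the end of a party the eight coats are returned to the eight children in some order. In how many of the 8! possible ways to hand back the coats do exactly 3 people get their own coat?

2464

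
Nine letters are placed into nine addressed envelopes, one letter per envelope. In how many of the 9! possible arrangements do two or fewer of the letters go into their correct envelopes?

# with exactly i fixed is C(9,i)·!(9-i); sum over i=0..2:
  i=0: C(9,0)·!9 = 1·133496 = 133496
  i=1: C(9,1)·!8 = 9·14833 = 133497
  i=2: C(9,2)·!7 = 36·1854 = 66744
Total = 333737.

333737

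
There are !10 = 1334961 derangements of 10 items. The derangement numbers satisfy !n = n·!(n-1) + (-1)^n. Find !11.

14684570

!11 = 11·1334961 - 1 = 14684570.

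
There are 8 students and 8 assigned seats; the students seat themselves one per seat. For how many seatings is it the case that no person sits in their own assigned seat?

Recurrence: !8 = 7·(!7 + !6).
!8 = 7·(1854 + 265) = 7·2119 = 14833

14833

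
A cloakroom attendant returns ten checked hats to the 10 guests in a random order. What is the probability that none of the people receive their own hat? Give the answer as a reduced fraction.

16481/44800

Favorable outcomes: !10 = 1334961.
Total outcomes: 10! = 3628800.
Probability = 1334961/3628800 = 16481/44800.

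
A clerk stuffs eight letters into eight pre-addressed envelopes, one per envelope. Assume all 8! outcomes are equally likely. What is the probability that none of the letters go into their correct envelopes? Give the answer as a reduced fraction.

2119/5760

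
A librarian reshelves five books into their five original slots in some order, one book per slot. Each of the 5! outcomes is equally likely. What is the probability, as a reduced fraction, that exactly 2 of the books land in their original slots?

1/6

Favorable outcomes: C(5,2)·!3 = 10·2 = 20.
Total outcomes: 5! = 120.
Probability = 20/120 = 1/6.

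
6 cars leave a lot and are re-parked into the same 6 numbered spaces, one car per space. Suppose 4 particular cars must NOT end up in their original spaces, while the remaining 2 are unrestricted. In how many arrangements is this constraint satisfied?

362

Inclusion-exclusion on the 4 forbidden self-matches:
Σ_{j=0}^{4} (-1)^j C(4,j)(6-j)!
= C(4,0)·6! - C(4,1)·5! + C(4,2)·4! - C(4,3)·3! + C(4,4)·2!
= 720 - 480 + 144 - 24 + 2
= 362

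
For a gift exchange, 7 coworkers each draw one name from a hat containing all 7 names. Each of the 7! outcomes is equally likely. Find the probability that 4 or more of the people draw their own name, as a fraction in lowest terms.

23/1260

Favorable outcomes: Σ_{i≥4} C(7,i)·!(7-i) = 35·2 + 21·1 + 7·0 + 1·1 = 92.
Total outcomes: 7! = 5040.
Probability = 92/5040 = 23/1260.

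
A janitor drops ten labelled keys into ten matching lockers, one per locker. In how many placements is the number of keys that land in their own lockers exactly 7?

240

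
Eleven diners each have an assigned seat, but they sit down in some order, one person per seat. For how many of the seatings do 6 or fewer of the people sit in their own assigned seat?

Sum C(11,i)·!(11-i) for i = 0..6:
  i=0: C(11,0)·!11 = 1·14684570 = 14684570
  i=1: C(11,1)·!10 = 11·1334961 = 14684571
  i=2: C(11,2)·!9 = 55·133496 = 7342280
  i=3: C(11,3)·!8 = 165·14833 = 2447445
  i=4: C(11,4)·!7 = 330·1854 = 611820
  i=5: C(11,5)·!6 = 462·265 = 122430
  i=6: C(11,6)·!5 = 462·44 = 20328
Total = 39913444.

39913444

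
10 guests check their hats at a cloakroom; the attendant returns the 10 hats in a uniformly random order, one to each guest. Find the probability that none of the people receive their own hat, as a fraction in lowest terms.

Favorable outcomes: !10 = 1334961.
Total outcomes: 10! = 3628800.
Probability = 1334961/3628800 = 16481/44800.

16481/44800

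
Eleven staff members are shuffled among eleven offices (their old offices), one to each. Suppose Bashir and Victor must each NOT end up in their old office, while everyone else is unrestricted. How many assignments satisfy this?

Let A_j be the event that the j-th constrained one is fixed. By inclusion-exclusion over the 2 events:
Σ_{j=0}^{2} (-1)^j C(2,j)(11-j)!
= C(2,0)·11! - C(2,1)·10! + C(2,2)·9!
= 39916800 - 7257600 + 362880
= 33022080

33022080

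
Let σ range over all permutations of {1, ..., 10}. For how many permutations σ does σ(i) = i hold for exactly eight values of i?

45

Pick the 8 fixed positions: C(10,8) = 45 ways.
The remaining 2 must be deranged: !2 = 1.
Total: 45 × 1 = 45.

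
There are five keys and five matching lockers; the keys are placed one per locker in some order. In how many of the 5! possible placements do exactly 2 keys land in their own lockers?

Choose which 2 of the 5 are fixed: C(5,2) = 10.
The other 3 form a derangement: !3 = 2.
Total: 10 × 2 = 20.

20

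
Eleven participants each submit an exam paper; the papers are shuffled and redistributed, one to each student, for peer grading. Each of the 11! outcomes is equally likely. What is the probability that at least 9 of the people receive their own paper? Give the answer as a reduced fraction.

1/712800

Favorable outcomes: Σ_{i≥9} C(11,i)·!(11-i) = 55·1 + 11·0 + 1·1 = 56.
Total outcomes: 11! = 39916800.
Probability = 56/39916800 = 1/712800.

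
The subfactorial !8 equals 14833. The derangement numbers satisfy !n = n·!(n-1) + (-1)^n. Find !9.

133496

!9 = 9·14833 - 1 = 133496.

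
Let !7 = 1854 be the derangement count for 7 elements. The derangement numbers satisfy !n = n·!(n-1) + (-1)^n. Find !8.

14833

!8 = 8·1854 + 1 = 14833.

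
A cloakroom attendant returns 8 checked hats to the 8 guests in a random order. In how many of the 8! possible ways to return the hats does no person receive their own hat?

14833

Use !n = (n-1)(!(n-1) + !(n-2)).
!8 = 7·(1854 + 265) = 7·2119 = 14833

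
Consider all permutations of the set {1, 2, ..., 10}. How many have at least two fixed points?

958879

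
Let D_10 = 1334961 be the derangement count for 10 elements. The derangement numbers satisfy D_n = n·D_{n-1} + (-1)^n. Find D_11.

14684570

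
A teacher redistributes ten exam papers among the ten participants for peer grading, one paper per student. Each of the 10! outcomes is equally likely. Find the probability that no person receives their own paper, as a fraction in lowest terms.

16481/44800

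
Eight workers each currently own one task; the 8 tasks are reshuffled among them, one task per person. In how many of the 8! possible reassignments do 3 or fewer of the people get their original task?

# with exactly i fixed is C(8,i)·!(8-i); sum over i=0..3:
  i=0: C(8,0)·!8 = 1·14833 = 14833
  i=1: C(8,1)·!7 = 8·1854 = 14832
  i=2: C(8,2)·!6 = 28·265 = 7420
  i=3: C(8,3)·!5 = 56·44 = 2464
Total = 39549.

39549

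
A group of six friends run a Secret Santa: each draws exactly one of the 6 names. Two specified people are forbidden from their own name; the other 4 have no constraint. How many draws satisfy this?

504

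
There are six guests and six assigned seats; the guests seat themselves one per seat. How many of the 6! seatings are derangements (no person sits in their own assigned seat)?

265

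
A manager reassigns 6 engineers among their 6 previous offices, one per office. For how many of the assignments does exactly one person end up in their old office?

264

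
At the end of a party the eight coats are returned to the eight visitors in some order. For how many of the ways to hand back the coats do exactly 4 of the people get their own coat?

Choose which 4 of the 8 are fixed: C(8,4) = 70.
The remaining 4 must be deranged: !4 = 9.
Total: 70 × 9 = 630.

630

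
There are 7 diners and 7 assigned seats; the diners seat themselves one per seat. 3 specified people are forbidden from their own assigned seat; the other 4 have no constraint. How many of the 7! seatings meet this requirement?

Let A_j be the event that the j-th constrained one is fixed. By inclusion-exclusion over the 3 events:
Σ_{j=0}^{3} (-1)^j C(3,j)(7-j)!
= C(3,0)·7! - C(3,1)·6! + C(3,2)·5! - C(3,3)·4!
= 5040 - 2160 + 360 - 24
= 3216

3216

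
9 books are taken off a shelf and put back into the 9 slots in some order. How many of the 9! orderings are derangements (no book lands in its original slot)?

The number of derangements of 9 is !9 = Σ_{k=0}^{9} (-1)^k·9!/k!
= 9! - 9!/1! + 9!/2! - 9!/3! + 9!/4! - 9!/5! + 9!/6! - 9!/7! + 9!/8! - 9!/9!
= 362880 - 362880 + 181440 - 60480 + 15120 - 3024 + 504 - 72 + 9 - 1
= 133496

133496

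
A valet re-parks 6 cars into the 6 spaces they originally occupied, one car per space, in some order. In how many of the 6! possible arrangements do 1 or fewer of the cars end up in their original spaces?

529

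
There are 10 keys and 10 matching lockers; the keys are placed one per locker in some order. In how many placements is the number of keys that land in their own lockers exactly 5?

Choose which 5 of the 10 are fixed: C(10,5) = 252.
The other 5 form a derangement: !5 = 44.
Total: 252 × 44 = 11088.

11088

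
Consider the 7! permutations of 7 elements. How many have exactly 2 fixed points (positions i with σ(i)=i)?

924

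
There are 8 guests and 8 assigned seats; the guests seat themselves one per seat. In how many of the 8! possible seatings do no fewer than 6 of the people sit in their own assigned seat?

29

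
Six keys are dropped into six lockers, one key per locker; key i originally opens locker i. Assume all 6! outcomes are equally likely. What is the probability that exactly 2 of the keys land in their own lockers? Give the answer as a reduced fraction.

3/16

Favorable outcomes: C(6,2)·!4 = 15·9 = 135.
Total outcomes: 6! = 720.
Probability = 135/720 = 3/16.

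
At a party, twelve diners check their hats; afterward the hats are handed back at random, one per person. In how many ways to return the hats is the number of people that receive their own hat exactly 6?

Pick the 6 fixed positions: C(12,6) = 924 ways.
The remaining 6 must be deranged: !6 = 265.
Total: 924 × 265 = 244860.

244860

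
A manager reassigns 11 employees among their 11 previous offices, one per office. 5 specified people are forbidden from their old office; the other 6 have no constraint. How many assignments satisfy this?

25022880

Inclusion-exclusion on the 5 forbidden self-matches:
Σ_{j=0}^{5} (-1)^j C(5,j)(11-j)!
= C(5,0)·11! - C(5,1)·10! + C(5,2)·9! - C(5,3)·8! + C(5,4)·7! - C(5,5)·6!
= 39916800 - 18144000 + 3628800 - 403200 + 25200 - 720
= 25022880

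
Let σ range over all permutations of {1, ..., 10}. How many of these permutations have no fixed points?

The subfactorial !10 = [10!/e] (nearest integer).
10! = 3628800, and 3628800/e ≈ 1334960.92, so !10 = 1334961.

1334961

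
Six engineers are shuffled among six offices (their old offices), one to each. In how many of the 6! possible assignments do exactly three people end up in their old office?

40

Pick the 3 fixed positions: C(6,3) = 20 ways.
The remaining 3 must be deranged: !3 = 2.
Total: 20 × 2 = 40.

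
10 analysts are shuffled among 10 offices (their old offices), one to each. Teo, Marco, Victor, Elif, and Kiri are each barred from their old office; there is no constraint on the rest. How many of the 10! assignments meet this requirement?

Let A_j be the event that the j-th constrained one is fixed. By inclusion-exclusion over the 5 events:
Σ_{j=0}^{5} (-1)^j C(5,j)(10-j)!
= C(5,0)·10! - C(5,1)·9! + C(5,2)·8! - C(5,3)·7! + C(5,4)·6! - C(5,5)·5!
= 3628800 - 1814400 + 403200 - 50400 + 3600 - 120
= 2170680

2170680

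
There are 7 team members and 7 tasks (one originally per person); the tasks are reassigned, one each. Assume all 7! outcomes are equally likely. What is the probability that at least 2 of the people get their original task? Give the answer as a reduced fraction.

1331/5040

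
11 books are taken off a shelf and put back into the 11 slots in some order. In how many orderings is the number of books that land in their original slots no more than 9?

39916799

# with exactly i fixed is C(11,i)·!(11-i); sum over i=0..9:
  i=0: C(11,0)·!11 = 1·14684570 = 14684570
  i=1: C(11,1)·!10 = 11·1334961 = 14684571
  i=2: C(11,2)·!9 = 55·133496 = 7342280
  i=3: C(11,3)·!8 = 165·14833 = 2447445
  i=4: C(11,4)·!7 = 330·1854 = 611820
  i=5: C(11,5)·!6 = 462·265 = 122430
  i=6: C(11,6)·!5 = 462·44 = 20328
  i=7: C(11,7)·!4 = 330·9 = 2970
  i=8: C(11,8)·!3 = 165·2 = 330
  i=9: C(11,9)·!2 = 55·1 = 55
Total = 39916799.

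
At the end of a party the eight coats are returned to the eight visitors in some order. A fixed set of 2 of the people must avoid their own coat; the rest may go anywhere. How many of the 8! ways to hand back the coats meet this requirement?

30960

Inclusion-exclusion on the 2 forbidden self-matches:
Σ_{j=0}^{2} (-1)^j C(2,j)(8-j)!
= C(2,0)·8! - C(2,1)·7! + C(2,2)·6!
= 40320 - 10080 + 720
= 30960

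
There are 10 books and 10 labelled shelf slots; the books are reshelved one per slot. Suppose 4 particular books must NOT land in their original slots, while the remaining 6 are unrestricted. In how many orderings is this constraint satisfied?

2399760

Let A_j be the event that the j-th constrained one is fixed. By inclusion-exclusion over the 4 events:
Σ_{j=0}^{4} (-1)^j C(4,j)(10-j)!
= C(4,0)·10! - C(4,1)·9! + C(4,2)·8! - C(4,3)·7! + C(4,4)·6!
= 3628800 - 1451520 + 241920 - 20160 + 720
= 2399760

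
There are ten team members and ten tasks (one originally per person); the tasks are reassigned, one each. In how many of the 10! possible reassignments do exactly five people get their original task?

Pick the 5 fixed positions: C(10,5) = 252 ways.
The remaining 5 must be deranged: !5 = 44.
Total: 252 × 44 = 11088.

11088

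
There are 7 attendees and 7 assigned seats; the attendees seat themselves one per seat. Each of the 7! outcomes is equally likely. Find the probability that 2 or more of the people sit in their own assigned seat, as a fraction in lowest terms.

Favorable outcomes: Σ_{i≥2} C(7,i)·!(7-i) = 21·44 + 35·9 + 35·2 + 21·1 + 7·0 + 1·1 = 1331.
Total outcomes: 7! = 5040.
Probability = 1331/5040 = 1331/5040.

1331/5040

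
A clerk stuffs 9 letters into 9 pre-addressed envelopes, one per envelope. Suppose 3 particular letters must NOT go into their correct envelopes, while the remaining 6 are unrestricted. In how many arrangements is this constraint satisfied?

Let A_j be the event that the j-th constrained one is fixed. By inclusion-exclusion over the 3 events:
Σ_{j=0}^{3} (-1)^j C(3,j)(9-j)!
= C(3,0)·9! - C(3,1)·8! + C(3,2)·7! - C(3,3)·6!
= 362880 - 120960 + 15120 - 720
= 256320

256320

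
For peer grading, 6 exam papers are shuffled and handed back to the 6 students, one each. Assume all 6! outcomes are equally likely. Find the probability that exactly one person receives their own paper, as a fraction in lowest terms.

11/30

Favorable outcomes: C(6,1)·!5 = 6·44 = 264.
Total outcomes: 6! = 720.
Probability = 264/720 = 11/30.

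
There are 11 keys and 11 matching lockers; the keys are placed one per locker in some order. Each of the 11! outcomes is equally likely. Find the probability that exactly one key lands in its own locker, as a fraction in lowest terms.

Favorable outcomes: C(11,1)·!10 = 11·1334961 = 14684571.
Total outcomes: 11! = 39916800.
Probability = 14684571/39916800 = 16481/44800.

16481/44800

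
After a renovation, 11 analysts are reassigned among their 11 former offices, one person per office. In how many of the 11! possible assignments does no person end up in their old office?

The subfactorial !11 = [11!/e] (nearest integer).
11! = 39916800, and 39916800/e ≈ 14684570.08, so !11 = 14684570.

14684570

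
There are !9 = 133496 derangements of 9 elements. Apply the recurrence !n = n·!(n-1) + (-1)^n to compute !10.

!10 = 10·133496 + 1 = 1334961.

1334961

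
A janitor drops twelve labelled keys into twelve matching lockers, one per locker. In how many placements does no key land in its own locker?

176214841

The number of derangements of 12 is !12 = Σ_{k=0}^{12} (-1)^k·12!/k!
= 12! - 12!/1! + 12!/2! - 12!/3! + 12!/4! - 12!/5! + 12!/6! - 12!/7! + 12!/8! - 12!/9! + 12!/10! - 12!/11! + 12!/12!
= 479001600 - 479001600 + 239500800 - 79833600 + 19958400 - 3991680 + 665280 - 95040 + 11880 - 1320 + 132 - 12 + 1
= 176214841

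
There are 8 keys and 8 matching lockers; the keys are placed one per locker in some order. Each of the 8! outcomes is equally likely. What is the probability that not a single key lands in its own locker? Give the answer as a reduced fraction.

2119/5760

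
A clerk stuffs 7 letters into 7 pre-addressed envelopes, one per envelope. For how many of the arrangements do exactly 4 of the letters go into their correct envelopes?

Choose which 4 of the 7 are fixed: C(7,4) = 35.
The other 3 form a derangement: !3 = 2.
Total: 35 × 2 = 70.

70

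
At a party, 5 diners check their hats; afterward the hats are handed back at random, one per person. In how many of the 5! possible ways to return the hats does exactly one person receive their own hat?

45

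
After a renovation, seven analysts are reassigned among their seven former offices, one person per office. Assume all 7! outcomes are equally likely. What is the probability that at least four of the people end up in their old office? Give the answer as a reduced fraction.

23/1260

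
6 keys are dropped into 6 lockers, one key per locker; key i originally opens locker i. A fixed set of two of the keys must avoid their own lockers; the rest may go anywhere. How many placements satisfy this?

504

Let A_j be the event that the j-th constrained one is fixed. By inclusion-exclusion over the 2 events:
Σ_{j=0}^{2} (-1)^j C(2,j)(6-j)!
= C(2,0)·6! - C(2,1)·5! + C(2,2)·4!
= 720 - 240 + 24
= 504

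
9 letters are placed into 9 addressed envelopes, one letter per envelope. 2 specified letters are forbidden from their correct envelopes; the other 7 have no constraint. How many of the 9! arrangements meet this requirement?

Inclusion-exclusion on the 2 forbidden self-matches:
Σ_{j=0}^{2} (-1)^j C(2,j)(9-j)!
= C(2,0)·9! - C(2,1)·8! + C(2,2)·7!
= 362880 - 80640 + 5040
= 287280

287280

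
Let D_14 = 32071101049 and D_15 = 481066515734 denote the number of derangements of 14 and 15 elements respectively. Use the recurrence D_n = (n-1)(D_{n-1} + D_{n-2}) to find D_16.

7697064251745

D_16 = (16-1)·(D_15 + D_14) = 15·(481066515734 + 32071101049) = 15·513137616783 = 7697064251745.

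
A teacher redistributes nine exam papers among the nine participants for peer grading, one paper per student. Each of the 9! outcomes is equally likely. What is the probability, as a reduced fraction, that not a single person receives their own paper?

Favorable outcomes: !9 = 133496.
Total outcomes: 9! = 362880.
Probability = 133496/362880 = 16687/45360.

16687/45360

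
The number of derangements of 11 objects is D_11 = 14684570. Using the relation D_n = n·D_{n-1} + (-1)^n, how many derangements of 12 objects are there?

D_12 = 12·14684570 + 1 = 176214841.

176214841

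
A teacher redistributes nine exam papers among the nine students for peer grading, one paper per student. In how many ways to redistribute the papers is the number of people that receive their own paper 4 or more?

6883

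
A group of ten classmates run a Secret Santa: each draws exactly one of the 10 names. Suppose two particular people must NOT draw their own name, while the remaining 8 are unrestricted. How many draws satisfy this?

Let A_j be the event that the j-th constrained one is fixed. By inclusion-exclusion over the 2 events:
Σ_{j=0}^{2} (-1)^j C(2,j)(10-j)!
= C(2,0)·10! - C(2,1)·9! + C(2,2)·8!
= 3628800 - 725760 + 40320
= 2943360

2943360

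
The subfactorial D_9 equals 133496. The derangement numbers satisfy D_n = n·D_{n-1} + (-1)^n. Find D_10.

1334961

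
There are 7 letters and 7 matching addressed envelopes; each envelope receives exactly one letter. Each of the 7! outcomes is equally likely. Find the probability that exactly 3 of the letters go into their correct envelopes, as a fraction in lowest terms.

Favorable outcomes: C(7,3)·!4 = 35·9 = 315.
Total outcomes: 7! = 5040.
Probability = 315/5040 = 1/16.

1/16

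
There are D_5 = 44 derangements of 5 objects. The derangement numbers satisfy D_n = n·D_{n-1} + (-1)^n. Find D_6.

265

D_6 = 6·44 + 1 = 265.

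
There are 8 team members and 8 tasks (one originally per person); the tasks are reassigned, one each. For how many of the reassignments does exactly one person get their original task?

14832

Pick the single fixed position: C(8,1) = 8 ways.
The remaining 7 must be deranged: !7 = 1854.
Total: 8 × 1854 = 14832.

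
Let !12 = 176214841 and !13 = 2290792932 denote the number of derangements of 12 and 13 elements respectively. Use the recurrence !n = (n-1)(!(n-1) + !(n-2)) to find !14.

32071101049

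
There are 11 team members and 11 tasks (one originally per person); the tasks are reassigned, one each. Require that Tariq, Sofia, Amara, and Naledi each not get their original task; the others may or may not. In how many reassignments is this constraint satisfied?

Inclusion-exclusion on the 4 forbidden self-matches:
Σ_{j=0}^{4} (-1)^j C(4,j)(11-j)!
= C(4,0)·11! - C(4,1)·10! + C(4,2)·9! - C(4,3)·8! + C(4,4)·7!
= 39916800 - 14515200 + 2177280 - 161280 + 5040
= 27422640

27422640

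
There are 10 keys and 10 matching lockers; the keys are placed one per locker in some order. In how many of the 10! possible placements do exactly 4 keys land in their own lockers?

55650

Pick the 4 fixed positions: C(10,4) = 210 ways.
The remaining 6 must be deranged: !6 = 265.
Total: 210 × 265 = 55650.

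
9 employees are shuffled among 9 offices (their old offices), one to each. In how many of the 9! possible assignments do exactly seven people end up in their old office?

36

Pick the 7 fixed positions: C(9,7) = 36 ways.
The remaining 2 must be deranged: !2 = 1.
Total: 36 × 1 = 36.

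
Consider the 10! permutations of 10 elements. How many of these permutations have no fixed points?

!10 = 10! · Σ_{k=0}^{10} (-1)^k/k!
= 10! - 10!/1! + 10!/2! - 10!/3! + 10!/4! - 10!/5! + 10!/6! - 10!/7! + 10!/8! - 10!/9! + 10!/10!
= 3628800 - 3628800 + 1814400 - 604800 + 151200 - 30240 + 5040 - 720 + 90 - 10 + 1
= 1334961

1334961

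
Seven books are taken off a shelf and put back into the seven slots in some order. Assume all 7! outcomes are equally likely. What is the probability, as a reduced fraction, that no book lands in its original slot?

103/280

Favorable outcomes: !7 = 1854.
Total outcomes: 7! = 5040.
Probability = 1854/5040 = 103/280.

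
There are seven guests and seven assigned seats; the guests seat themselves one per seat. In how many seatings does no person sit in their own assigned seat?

1854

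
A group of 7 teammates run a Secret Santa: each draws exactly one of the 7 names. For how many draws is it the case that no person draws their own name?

1854

By inclusion-exclusion, !7 = Σ (-1)^k · 7!/k! for k=0..7
= 7! - 7!/1! + 7!/2! - 7!/3! + 7!/4! - 7!/5! + 7!/6! - 7!/7!
= 5040 - 5040 + 2520 - 840 + 210 - 42 + 7 - 1
= 1854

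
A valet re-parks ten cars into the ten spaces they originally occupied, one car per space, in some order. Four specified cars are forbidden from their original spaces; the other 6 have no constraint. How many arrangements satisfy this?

Let A_j be the event that the j-th constrained one is fixed. By inclusion-exclusion over the 4 events:
Σ_{j=0}^{4} (-1)^j C(4,j)(10-j)!
= C(4,0)·10! - C(4,1)·9! + C(4,2)·8! - C(4,3)·7! + C(4,4)·6!
= 3628800 - 1451520 + 241920 - 20160 + 720
= 2399760

2399760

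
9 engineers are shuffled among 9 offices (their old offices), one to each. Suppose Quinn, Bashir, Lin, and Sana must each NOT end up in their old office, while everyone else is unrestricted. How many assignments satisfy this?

Let A_j be the event that the j-th constrained one is fixed. By inclusion-exclusion over the 4 events:
Σ_{j=0}^{4} (-1)^j C(4,j)(9-j)!
= C(4,0)·9! - C(4,1)·8! + C(4,2)·7! - C(4,3)·6! + C(4,4)·5!
= 362880 - 161280 + 30240 - 2880 + 120
= 229080

229080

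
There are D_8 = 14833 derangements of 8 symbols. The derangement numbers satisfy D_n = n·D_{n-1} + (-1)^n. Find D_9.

D_9 = 9·14833 - 1 = 133496.

133496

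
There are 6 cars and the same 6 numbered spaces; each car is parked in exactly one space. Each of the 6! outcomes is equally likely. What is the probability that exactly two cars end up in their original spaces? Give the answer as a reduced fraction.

3/16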